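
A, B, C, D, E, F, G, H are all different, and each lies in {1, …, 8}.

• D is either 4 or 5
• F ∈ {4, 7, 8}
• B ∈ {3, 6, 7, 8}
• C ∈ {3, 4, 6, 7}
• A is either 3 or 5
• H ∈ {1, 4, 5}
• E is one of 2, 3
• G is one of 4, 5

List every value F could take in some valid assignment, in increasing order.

The 8 variables draw from only 8 values {1, 2, 3, 4, 5, 6, 7, 8}, so each is used; only H can be 1, hence H = 1.
The 7 still-open variables draw from only 7 values {2, 3, 4, 5, 6, 7, 8}, so each is used; only E can be 2, hence E = 2.
D and G between them cover only {4, 5} — a naked pair. Remove those values from A, C, F.
A must be 3 (only option left). So B, C can't be 3.
No further eliminations apply; F can still be any of 7, 8.

7, 8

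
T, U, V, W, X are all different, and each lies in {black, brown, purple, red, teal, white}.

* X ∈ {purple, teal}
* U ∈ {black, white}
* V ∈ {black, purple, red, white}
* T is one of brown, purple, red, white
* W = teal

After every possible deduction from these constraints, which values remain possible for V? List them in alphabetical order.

W has just one choice, so W = teal. Remove teal from X.
X has just one choice, so X = purple. Remove purple from T, V.
No further eliminations apply; V can still be any of black, red, white.

black, red, white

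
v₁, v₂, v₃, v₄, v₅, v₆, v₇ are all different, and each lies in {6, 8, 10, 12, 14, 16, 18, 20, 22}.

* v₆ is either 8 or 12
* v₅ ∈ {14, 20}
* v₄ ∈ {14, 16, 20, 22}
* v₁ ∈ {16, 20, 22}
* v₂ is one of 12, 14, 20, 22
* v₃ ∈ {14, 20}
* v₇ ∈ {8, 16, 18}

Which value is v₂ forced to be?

The 7 variables draw from only 7 values {8, 12, 14, 16, 18, 20, 22}, so each is used; only v₇ can be 18, hence v₇ = 18.
Among the 6 still-open variables, 8 fits only v₆ (and all 6 values in {8, 12, 14, 16, 20, 22} must be used), so v₆ = 8.
The 5 still-open variables together cover exactly {12, 14, 16, 20, 22} — 5 values for 5 variables — and 12 appears only in v₂'s list, so v₂ = 12.

12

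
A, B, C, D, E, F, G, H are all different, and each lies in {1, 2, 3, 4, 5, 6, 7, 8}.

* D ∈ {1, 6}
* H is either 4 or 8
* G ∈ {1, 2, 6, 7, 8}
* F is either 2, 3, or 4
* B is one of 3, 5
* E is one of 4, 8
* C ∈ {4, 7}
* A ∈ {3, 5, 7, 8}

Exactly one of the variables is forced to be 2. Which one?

E and H between them cover only {4, 8} — a naked pair. Remove those values from A, C, F, G.
That leaves C = 7. So A, G can't be 7.
A and B share exactly the 2 values {3, 5}; by pigeonhole those values go to them, so strike 3, 5 from F.

F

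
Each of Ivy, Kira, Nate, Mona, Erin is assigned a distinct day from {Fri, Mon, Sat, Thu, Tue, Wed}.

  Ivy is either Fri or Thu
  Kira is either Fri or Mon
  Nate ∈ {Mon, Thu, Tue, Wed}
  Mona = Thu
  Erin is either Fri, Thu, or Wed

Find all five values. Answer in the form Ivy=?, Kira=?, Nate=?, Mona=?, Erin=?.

Ivy=Fri, Kira=Mon, Nate=Tue, Mona=Thu, Erin=Wed

Mona must be Thu (only option left). Strike Thu from Ivy, Nate, Erin.
That leaves Ivy = Fri. Remove Fri from Kira, Erin.
Kira's domain is down to {Mon}, so Kira = Mon. Remove Mon from Nate.
Erin has just one choice, so Erin = Wed. Strike Wed from Nate.
Nate has just one choice, so Nate = Tue.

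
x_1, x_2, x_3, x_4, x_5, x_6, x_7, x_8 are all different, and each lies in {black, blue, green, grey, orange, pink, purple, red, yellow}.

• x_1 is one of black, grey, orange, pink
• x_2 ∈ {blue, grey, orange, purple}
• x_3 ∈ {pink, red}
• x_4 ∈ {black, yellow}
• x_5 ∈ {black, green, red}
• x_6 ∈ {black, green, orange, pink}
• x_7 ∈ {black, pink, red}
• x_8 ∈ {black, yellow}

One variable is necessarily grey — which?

x_4 and x_8 between them cover only {black, yellow} — a naked pair. Remove those values from x_1, x_5, x_6, x_7.
The 2 variables x_3 and x_7 are confined to {pink, red}, which locks those values in; drop them from x_1, x_5, x_6.
x_5's domain is down to {green}, so x_5 = green. Remove green from x_6.
That leaves x_6 = orange. Eliminate orange elsewhere: x_1, x_2.
So grey goes to x_1.

x_1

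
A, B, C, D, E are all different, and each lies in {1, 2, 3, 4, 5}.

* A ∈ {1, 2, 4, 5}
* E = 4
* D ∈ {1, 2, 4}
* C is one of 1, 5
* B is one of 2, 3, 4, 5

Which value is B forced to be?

E's domain is down to {4}, so E = 4. Eliminate 4 elsewhere: A, B, D.
The 4 still-open variables together cover exactly {1, 2, 3, 5} — 4 values for 4 variables — and 3 appears only in B's list, so B = 3.

3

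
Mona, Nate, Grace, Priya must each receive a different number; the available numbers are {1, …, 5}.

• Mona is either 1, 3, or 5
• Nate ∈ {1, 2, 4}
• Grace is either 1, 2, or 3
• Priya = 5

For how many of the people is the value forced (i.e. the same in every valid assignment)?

Priya's domain is down to {5}, so Priya = 5. So Mona can't be 5.
Determined: Priya=5. The other people each still have more than one consistent value. That makes 1.

1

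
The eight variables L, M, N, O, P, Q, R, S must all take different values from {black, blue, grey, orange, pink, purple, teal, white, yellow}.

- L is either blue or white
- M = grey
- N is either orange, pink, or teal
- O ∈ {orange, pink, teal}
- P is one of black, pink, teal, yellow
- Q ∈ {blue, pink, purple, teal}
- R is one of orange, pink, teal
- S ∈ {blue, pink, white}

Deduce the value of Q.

M must be grey (only option left).
N, O, R between them cover only {orange, pink, teal} — a naked triple. Remove those values from P, Q, S.
L and S share exactly the 2 values {blue, white}; by pigeonhole those values go to them, so strike blue, white from Q.
So Q = purple.

purple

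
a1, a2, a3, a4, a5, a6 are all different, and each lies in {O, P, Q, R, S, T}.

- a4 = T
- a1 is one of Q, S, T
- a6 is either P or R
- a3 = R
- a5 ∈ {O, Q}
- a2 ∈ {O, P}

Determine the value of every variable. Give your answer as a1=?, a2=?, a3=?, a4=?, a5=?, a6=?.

a1=S, a2=O, a3=R, a4=T, a5=Q, a6=P

a3 must be R (only option left). So a6 can't be R.
a4 has just one choice, so a4 = T. So a1 can't be T.
a6 must be P (only option left). Strike P from a2.
a2 must be O (only option left). Strike O from a5.
That leaves a5 = Q. Strike Q from a1.
a1 must be S (only option left).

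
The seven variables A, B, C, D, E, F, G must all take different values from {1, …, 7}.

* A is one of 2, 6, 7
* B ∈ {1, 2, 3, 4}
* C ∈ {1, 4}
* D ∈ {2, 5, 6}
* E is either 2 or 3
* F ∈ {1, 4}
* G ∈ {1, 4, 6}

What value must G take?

6

The 7 variables together cover exactly {1, 2, 3, 4, 5, 6, 7} — 7 values for 7 variables — and 5 appears only in D's list, so D = 5.
The 6 still-open variables draw from only 6 values {1, 2, 3, 4, 6, 7}, so each is used; only A can be 7, hence A = 7.
The 5 still-open variables draw from only 5 values {1, 2, 3, 4, 6}, so each is used; only G can be 6, hence G = 6.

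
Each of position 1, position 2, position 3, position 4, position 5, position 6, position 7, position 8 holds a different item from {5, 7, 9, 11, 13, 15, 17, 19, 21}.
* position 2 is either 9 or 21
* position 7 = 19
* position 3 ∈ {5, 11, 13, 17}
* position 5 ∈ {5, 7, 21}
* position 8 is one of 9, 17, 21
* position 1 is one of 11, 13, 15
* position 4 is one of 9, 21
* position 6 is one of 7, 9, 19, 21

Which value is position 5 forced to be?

5

position 7's domain is down to {19}, so position 7 = 19. Remove 19 from position 6.
position 2 and position 4 between them cover only {9, 21} — a naked pair. Remove those values from position 5, position 6, position 8.
position 6 must be 7 (only option left). Eliminate 7 elsewhere: position 5.
So position 5 = 5.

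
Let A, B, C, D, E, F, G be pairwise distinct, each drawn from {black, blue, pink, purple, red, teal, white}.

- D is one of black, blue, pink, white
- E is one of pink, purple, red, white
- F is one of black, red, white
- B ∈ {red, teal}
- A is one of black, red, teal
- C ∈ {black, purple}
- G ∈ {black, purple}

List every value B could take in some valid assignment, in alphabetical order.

The 7 variables together cover exactly {black, blue, pink, purple, red, teal, white} — 7 values for 7 variables — and blue appears only in D's list, so D = blue.
The 6 still-open variables draw from only 6 values {black, pink, purple, red, teal, white}, so each is used; only E can be pink, hence E = pink.
Among the 5 still-open variables, white fits only F (and all 5 values in {black, purple, red, teal, white} must be used), so F = white.
C and G between them cover only {black, purple} — a naked pair. Remove those values from A.
No further eliminations apply; B can still be any of red, teal.

red, teal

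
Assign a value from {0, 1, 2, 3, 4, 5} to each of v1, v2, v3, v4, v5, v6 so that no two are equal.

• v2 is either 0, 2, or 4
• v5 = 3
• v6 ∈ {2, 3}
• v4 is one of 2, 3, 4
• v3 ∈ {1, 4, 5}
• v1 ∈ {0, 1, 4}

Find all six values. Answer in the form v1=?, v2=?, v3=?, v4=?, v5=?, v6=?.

v5 must be 3 (only option left). Remove 3 from v4, v6.
That leaves v6 = 2. Strike 2 from v2, v4.
v4 has just one choice, so v4 = 4. So v1, v2, v3 can't be 4.
v2 must be 0 (only option left). Remove 0 from v1.
That leaves v1 = 1. Strike 1 from v3.
v3 has just one choice, so v3 = 5.

v1=1, v2=0, v3=5, v4=4, v5=3, v6=2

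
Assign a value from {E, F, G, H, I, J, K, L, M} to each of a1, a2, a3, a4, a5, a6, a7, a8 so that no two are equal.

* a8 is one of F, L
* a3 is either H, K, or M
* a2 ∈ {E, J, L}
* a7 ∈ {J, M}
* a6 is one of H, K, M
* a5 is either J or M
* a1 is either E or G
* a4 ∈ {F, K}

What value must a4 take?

F

The 8 variables together cover exactly {E, F, G, H, J, K, L, M} — 8 values for 8 variables — and G appears only in a1's list, so a1 = G.
The 7 still-open variables draw from only 7 values {E, F, H, J, K, L, M}, so each is used; only a2 can be E, hence a2 = E.
Among the 6 still-open variables, L fits only a8 (and all 6 values in {F, H, J, K, L, M} must be used), so a8 = L.
Among the 5 still-open variables, F fits only a4 (and all 5 values in {F, H, J, K, M} must be used), so a4 = F.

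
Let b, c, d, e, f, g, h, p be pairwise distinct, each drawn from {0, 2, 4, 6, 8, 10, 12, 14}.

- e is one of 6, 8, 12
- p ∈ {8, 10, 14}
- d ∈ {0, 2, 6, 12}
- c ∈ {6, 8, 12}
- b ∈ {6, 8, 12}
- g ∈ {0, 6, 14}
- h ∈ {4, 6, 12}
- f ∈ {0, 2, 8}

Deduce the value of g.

14

The 8 variables draw from only 8 values {0, 2, 4, 6, 8, 10, 12, 14}, so each is used; only h can be 4, hence h = 4.
The 7 still-open variables together cover exactly {0, 2, 6, 8, 10, 12, 14} — 7 values for 7 variables — and 10 appears only in p's list, so p = 10.
The 6 still-open variables together cover exactly {0, 2, 6, 8, 12, 14} — 6 values for 6 variables — and 14 appears only in g's list, so g = 14.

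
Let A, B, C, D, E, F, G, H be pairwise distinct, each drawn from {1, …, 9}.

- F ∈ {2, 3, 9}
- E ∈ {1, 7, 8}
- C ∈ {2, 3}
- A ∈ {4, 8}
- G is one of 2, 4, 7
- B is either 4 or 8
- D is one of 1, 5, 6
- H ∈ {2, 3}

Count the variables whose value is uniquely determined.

3

A and B between them cover only {4, 8} — a naked pair. Remove those values from E, G.
C and H share exactly the 2 values {2, 3}; by pigeonhole those values go to them, so strike 2, 3 from F, G.
F has just one choice, so F = 9.
G must be 7 (only option left). So E can't be 7.
That leaves E = 1. Strike 1 from D.
Determined: E=1, F=9, G=7. The other variables each still have more than one consistent value. That makes 3.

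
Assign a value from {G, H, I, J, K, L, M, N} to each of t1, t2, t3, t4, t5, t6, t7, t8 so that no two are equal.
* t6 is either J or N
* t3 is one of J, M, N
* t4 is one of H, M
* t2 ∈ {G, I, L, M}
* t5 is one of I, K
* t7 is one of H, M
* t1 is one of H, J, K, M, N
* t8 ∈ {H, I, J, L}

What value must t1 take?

Among the 8 variables, G fits only t2 (and all 8 values in {G, H, I, J, K, L, M, N} must be used), so t2 = G.
Among the 7 still-open variables, L fits only t8 (and all 7 values in {H, I, J, K, L, M, N} must be used), so t8 = L.
Among the 6 still-open variables, I fits only t5 (and all 6 values in {H, I, J, K, M, N} must be used), so t5 = I.
Among the 5 still-open variables, K fits only t1 (and all 5 values in {H, J, K, M, N} must be used), so t1 = K.

K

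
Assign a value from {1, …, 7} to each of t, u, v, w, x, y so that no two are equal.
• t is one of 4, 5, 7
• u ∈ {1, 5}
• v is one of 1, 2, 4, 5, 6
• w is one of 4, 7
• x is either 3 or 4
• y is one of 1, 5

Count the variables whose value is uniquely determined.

u and y share exactly the 2 values {1, 5}; by pigeonhole those values go to them, so strike 1, 5 from t, v.
The 2 variables t and w are confined to {4, 7}, which locks those values in; drop them from v, x.
x must be 3 (only option left).
Determined: x=3. The other variables each still have more than one consistent value. That makes 1.

1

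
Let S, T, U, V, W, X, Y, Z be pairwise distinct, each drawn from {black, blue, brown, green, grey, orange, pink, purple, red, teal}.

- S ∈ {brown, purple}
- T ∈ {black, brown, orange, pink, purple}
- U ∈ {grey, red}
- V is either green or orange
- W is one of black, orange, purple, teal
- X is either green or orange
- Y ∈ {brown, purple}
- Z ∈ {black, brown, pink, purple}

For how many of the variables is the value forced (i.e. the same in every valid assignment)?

The 2 variables S and Y are confined to {brown, purple}, which locks those values in; drop them from T, W, Z.
The 2 variables V and X are confined to {green, orange}, which locks those values in; drop them from T, W.
The 2 variables T and Z are confined to {black, pink}, which locks those values in; drop them from W.
That leaves W = teal.
Determined: W=teal. The other variables each still have more than one consistent value. That makes 1.

1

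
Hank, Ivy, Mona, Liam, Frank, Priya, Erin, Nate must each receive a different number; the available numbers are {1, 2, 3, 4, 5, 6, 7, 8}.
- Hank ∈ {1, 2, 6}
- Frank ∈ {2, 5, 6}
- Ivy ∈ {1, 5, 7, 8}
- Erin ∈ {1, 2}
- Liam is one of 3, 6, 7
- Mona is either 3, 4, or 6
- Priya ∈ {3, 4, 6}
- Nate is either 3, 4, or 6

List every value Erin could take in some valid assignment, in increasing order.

The 8 variables together cover exactly {1, 2, 3, 4, 5, 6, 7, 8} — 8 values for 8 variables — and 8 appears only in Ivy's list, so Ivy = 8.
The 7 still-open variables draw from only 7 values {1, 2, 3, 4, 5, 6, 7}, so each is used; only Frank can be 5, hence Frank = 5.
Among the 6 still-open variables, 7 fits only Liam (and all 6 values in {1, 2, 3, 4, 6, 7} must be used), so Liam = 7.
The 3 variables Mona, Priya, Nate are confined to {3, 4, 6}, which locks those values in; drop them from Hank.
No further eliminations apply; Erin can still be any of 1, 2.

1, 2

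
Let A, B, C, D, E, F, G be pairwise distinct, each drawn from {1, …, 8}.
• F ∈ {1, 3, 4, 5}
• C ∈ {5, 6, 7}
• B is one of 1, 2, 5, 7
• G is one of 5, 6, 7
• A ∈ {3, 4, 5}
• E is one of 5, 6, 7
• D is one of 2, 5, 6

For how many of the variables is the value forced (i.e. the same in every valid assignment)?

2

The 3 variables C, E, G are confined to {5, 6, 7}, which locks those values in; drop them from A, B, D, F.
That leaves D = 2. Strike 2 from B.
B's domain is down to {1}, so B = 1. Eliminate 1 elsewhere: F.
Determined: B=1, D=2. The other variables each still have more than one consistent value. That makes 2.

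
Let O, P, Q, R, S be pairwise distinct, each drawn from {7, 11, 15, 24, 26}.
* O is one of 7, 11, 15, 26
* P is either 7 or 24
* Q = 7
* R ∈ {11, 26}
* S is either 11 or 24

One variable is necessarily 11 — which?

S

Q has just one choice, so Q = 7. So O, P can't be 7.
P must be 24 (only option left). So S can't be 24.
So 11 goes to S.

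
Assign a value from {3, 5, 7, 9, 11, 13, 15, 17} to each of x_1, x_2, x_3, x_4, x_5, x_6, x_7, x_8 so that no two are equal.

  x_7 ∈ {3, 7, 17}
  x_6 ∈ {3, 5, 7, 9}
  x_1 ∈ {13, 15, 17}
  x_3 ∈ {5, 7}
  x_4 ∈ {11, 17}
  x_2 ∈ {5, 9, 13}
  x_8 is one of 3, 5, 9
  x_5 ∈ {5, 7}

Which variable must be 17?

x_7

The 8 variables draw from only 8 values {3, 5, 7, 9, 11, 13, 15, 17}, so each is used; only x_4 can be 11, hence x_4 = 11.
The 7 still-open variables together cover exactly {3, 5, 7, 9, 13, 15, 17} — 7 values for 7 variables — and 15 appears only in x_1's list, so x_1 = 15.
The 6 still-open variables together cover exactly {3, 5, 7, 9, 13, 17} — 6 values for 6 variables — and 13 appears only in x_2's list, so x_2 = 13.
Among the 5 still-open variables, 17 fits only x_7 (and all 5 values in {3, 5, 7, 9, 17} must be used), so x_7 = 17.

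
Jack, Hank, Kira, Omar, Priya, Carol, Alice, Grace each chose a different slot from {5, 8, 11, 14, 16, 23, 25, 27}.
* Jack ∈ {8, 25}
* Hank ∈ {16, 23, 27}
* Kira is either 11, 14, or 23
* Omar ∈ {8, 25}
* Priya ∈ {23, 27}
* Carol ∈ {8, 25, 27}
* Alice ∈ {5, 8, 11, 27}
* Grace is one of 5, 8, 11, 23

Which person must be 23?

The 8 variables draw from only 8 values {5, 8, 11, 14, 16, 23, 25, 27}, so each is used; only Kira can be 14, hence Kira = 14.
Among the 7 still-open variables, 16 fits only Hank (and all 7 values in {5, 8, 11, 16, 23, 25, 27} must be used), so Hank = 16.
Jack and Omar between them cover only {8, 25} — a naked pair. Remove those values from Carol, Alice, Grace.
That leaves Carol = 27. Eliminate 27 elsewhere: Priya, Alice.
So 23 goes to Priya.

Priya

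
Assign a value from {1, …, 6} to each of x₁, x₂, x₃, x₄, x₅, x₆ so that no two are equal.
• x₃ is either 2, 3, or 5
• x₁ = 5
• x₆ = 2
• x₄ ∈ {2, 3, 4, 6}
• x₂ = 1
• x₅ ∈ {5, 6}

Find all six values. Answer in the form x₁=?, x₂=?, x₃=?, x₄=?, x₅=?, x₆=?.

x₁ has just one choice, so x₁ = 5. Eliminate 5 elsewhere: x₃, x₅.
That leaves x₂ = 1.
That leaves x₅ = 6. Eliminate 6 elsewhere: x₄.
x₆ must be 2 (only option left). So x₃, x₄ can't be 2.
That leaves x₃ = 3. So x₄ can't be 3.
x₄'s domain is down to {4}, so x₄ = 4.

x₁=5, x₂=1, x₃=3, x₄=4, x₅=6, x₆=2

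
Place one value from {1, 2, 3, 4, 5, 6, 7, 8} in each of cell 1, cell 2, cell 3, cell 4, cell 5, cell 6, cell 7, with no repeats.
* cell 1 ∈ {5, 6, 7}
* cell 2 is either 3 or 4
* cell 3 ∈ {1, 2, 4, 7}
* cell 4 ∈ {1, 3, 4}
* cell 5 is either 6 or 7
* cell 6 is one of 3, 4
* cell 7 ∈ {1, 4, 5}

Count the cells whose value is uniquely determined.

3

Among the 7 variables, 2 fits only cell 3 (and all 7 values in {1, 2, 3, 4, 5, 6, 7} must be used), so cell 3 = 2.
The 2 variables cell 2 and cell 6 are confined to {3, 4}, which locks those values in; drop them from cell 4, cell 7.
That leaves cell 4 = 1. So cell 7 can't be 1.
cell 7's domain is down to {5}, so cell 7 = 5. So cell 1 can't be 5.
Determined: cell 3=2, cell 4=1, cell 7=5. The other cells each still have more than one consistent value. That makes 3.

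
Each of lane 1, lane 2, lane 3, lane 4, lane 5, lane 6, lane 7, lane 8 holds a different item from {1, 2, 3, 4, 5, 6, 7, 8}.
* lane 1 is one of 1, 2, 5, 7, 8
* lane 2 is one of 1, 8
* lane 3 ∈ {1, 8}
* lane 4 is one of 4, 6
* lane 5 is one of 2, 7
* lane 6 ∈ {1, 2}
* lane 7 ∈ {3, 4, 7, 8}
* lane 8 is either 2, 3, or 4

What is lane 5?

The 8 variables together cover exactly {1, 2, 3, 4, 5, 6, 7, 8} — 8 values for 8 variables — and 5 appears only in lane 1's list, so lane 1 = 5.
The 7 still-open variables together cover exactly {1, 2, 3, 4, 6, 7, 8} — 7 values for 7 variables — and 6 appears only in lane 4's list, so lane 4 = 6.
lane 2 and lane 3 between them cover only {1, 8} — a naked pair. Remove those values from lane 6, lane 7.
lane 6 has just one choice, so lane 6 = 2. Strike 2 from lane 5, lane 8.
So lane 5 = 7.

7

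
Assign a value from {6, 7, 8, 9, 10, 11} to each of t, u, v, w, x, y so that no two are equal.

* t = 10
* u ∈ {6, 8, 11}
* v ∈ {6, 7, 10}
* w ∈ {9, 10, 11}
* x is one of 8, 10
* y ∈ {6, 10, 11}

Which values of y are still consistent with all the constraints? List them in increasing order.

6, 11

t's domain is down to {10}, so t = 10. Eliminate 10 elsewhere: v, w, x, y.
x has just one choice, so x = 8. Remove 8 from u.
The 4 still-open variables draw from only 4 values {6, 7, 9, 11}, so each is used; only v can be 7, hence v = 7.
The 3 still-open variables draw from only 3 values {6, 9, 11}, so each is used; only w can be 9, hence w = 9.
No further eliminations apply; y can still be any of 6, 11.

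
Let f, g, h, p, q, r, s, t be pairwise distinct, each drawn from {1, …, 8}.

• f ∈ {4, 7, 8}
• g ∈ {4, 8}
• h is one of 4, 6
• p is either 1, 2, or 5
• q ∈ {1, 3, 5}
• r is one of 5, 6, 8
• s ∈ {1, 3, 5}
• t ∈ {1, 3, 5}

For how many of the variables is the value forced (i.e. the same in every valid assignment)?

The 8 variables together cover exactly {1, 2, 3, 4, 5, 6, 7, 8} — 8 values for 8 variables — and 2 appears only in p's list, so p = 2.
The 7 still-open variables draw from only 7 values {1, 3, 4, 5, 6, 7, 8}, so each is used; only f can be 7, hence f = 7.
q, s, t share exactly the 3 values {1, 3, 5}; by pigeonhole those values go to them, so strike 1, 3, 5 from r.
Determined: f=7, p=2. The other variables each still have more than one consistent value. That makes 2.

2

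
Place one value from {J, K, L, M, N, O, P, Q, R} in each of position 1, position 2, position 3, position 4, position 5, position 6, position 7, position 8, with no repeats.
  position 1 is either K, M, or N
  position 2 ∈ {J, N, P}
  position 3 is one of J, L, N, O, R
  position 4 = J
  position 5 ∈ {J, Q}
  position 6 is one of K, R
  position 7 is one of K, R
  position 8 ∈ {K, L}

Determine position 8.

position 4 must be J (only option left). Strike J from position 2, position 3, position 5.
position 5 has just one choice, so position 5 = Q.
position 6 and position 7 between them cover only {K, R} — a naked pair. Remove those values from position 1, position 3, position 8.
So position 8 = L.

L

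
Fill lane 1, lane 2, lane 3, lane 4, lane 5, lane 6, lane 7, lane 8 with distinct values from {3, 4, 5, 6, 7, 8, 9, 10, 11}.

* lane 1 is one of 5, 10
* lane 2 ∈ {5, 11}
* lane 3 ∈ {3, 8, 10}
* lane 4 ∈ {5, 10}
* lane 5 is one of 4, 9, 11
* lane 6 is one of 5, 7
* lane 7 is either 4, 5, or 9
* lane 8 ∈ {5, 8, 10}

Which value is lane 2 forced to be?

The 8 variables draw from only 8 values {3, 4, 5, 7, 8, 9, 10, 11}, so each is used; only lane 3 can be 3, hence lane 3 = 3.
The 7 still-open variables draw from only 7 values {4, 5, 7, 8, 9, 10, 11}, so each is used; only lane 6 can be 7, hence lane 6 = 7.
The 6 still-open variables draw from only 6 values {4, 5, 8, 9, 10, 11}, so each is used; only lane 8 can be 8, hence lane 8 = 8.
lane 1 and lane 4 between them cover only {5, 10} — a naked pair. Remove those values from lane 2, lane 7.
So lane 2 = 11.

11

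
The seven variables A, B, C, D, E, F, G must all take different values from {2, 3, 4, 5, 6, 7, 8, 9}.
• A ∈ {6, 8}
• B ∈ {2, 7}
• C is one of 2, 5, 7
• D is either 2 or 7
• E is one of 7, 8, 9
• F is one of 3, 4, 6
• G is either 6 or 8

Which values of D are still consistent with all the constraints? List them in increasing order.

2, 7

A and G share exactly the 2 values {6, 8}; by pigeonhole those values go to them, so strike 6, 8 from E, F.
B and D share exactly the 2 values {2, 7}; by pigeonhole those values go to them, so strike 2, 7 from C, E.
C has just one choice, so C = 5.
That leaves E = 9.
No further eliminations apply; D can still be any of 2, 7.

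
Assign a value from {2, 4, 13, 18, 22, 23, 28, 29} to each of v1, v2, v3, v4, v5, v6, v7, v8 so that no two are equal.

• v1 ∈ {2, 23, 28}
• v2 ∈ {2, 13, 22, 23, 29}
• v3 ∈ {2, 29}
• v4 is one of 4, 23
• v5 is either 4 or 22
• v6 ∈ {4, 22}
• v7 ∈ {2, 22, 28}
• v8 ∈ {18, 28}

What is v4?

23

Among the 8 variables, 13 fits only v2 (and all 8 values in {2, 4, 13, 18, 22, 23, 28, 29} must be used), so v2 = 13.
The 7 still-open variables together cover exactly {2, 4, 18, 22, 23, 28, 29} — 7 values for 7 variables — and 18 appears only in v8's list, so v8 = 18.
Among the 6 still-open variables, 29 fits only v3 (and all 6 values in {2, 4, 22, 23, 28, 29} must be used), so v3 = 29.
The 2 variables v5 and v6 are confined to {4, 22}, which locks those values in; drop them from v4, v7.
So v4 = 23.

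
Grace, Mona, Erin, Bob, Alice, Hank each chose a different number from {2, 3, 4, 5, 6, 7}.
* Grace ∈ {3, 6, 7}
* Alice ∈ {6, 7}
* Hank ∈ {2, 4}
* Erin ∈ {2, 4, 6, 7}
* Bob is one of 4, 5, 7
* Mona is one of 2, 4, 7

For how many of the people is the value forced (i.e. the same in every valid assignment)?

Among the 6 variables, 3 fits only Grace (and all 6 values in {2, 3, 4, 5, 6, 7} must be used), so Grace = 3.
The 5 still-open variables together cover exactly {2, 4, 5, 6, 7} — 5 values for 5 variables — and 5 appears only in Bob's list, so Bob = 5.
Determined: Grace=3, Bob=5. The other people each still have more than one consistent value. That makes 2.

2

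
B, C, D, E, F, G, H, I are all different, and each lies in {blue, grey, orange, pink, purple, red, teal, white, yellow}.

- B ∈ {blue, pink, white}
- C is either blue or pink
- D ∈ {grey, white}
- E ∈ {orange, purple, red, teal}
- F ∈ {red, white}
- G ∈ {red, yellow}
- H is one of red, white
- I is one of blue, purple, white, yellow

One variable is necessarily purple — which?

F and H share exactly the 2 values {red, white}; by pigeonhole those values go to them, so strike red, white from B, D, E, G, I.
D has just one choice, so D = grey.
G has just one choice, so G = yellow. Remove yellow from I.
B and C between them cover only {blue, pink} — a naked pair. Remove those values from I.
So purple goes to I.

I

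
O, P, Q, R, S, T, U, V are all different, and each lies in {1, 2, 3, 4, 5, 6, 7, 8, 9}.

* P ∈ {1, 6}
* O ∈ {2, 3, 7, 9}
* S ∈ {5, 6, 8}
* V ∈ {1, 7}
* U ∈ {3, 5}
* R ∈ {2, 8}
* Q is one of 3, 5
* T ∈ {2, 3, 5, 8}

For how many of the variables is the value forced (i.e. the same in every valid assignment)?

Among the 8 variables, 9 fits only O (and all 8 values in {1, 2, 3, 5, 6, 7, 8, 9} must be used), so O = 9.
Among the 7 still-open variables, 7 fits only V (and all 7 values in {1, 2, 3, 5, 6, 7, 8} must be used), so V = 7.
Among the 6 still-open variables, 1 fits only P (and all 6 values in {1, 2, 3, 5, 6, 8} must be used), so P = 1.
Among the 5 still-open variables, 6 fits only S (and all 5 values in {2, 3, 5, 6, 8} must be used), so S = 6.
Q and U share exactly the 2 values {3, 5}; by pigeonhole those values go to them, so strike 3, 5 from T.
Determined: O=9, P=1, S=6, V=7. The other variables each still have more than one consistent value. That makes 4.

4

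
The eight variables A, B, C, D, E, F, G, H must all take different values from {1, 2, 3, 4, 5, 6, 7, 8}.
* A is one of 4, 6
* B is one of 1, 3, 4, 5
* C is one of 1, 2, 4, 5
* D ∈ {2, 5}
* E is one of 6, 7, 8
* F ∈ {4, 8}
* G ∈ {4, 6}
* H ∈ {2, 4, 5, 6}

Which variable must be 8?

The 8 variables together cover exactly {1, 2, 3, 4, 5, 6, 7, 8} — 8 values for 8 variables — and 3 appears only in B's list, so B = 3.
The 7 still-open variables draw from only 7 values {1, 2, 4, 5, 6, 7, 8}, so each is used; only C can be 1, hence C = 1.
The 6 still-open variables draw from only 6 values {2, 4, 5, 6, 7, 8}, so each is used; only E can be 7, hence E = 7.
The 5 still-open variables together cover exactly {2, 4, 5, 6, 8} — 5 values for 5 variables — and 8 appears only in F's list, so F = 8.

F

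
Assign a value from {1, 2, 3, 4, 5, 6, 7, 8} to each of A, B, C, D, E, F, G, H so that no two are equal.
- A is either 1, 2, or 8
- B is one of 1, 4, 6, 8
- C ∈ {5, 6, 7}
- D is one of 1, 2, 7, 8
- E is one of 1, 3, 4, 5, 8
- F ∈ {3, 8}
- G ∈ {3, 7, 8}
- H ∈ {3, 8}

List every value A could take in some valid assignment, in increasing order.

The 2 variables F and H are confined to {3, 8}, which locks those values in; drop them from A, B, D, E, G.
G's domain is down to {7}, so G = 7. Eliminate 7 elsewhere: C, D.
A and D between them cover only {1, 2} — a naked pair. Remove those values from B, E.
No further eliminations apply; A can still be any of 1, 2.

1, 2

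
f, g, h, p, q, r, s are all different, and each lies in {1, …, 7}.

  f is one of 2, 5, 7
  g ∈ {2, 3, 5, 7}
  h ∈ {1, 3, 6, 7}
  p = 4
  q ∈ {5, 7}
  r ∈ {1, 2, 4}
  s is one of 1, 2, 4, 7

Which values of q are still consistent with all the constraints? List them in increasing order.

p must be 4 (only option left). Eliminate 4 elsewhere: r, s.
The 6 still-open variables draw from only 6 values {1, 2, 3, 5, 6, 7}, so each is used; only h can be 6, hence h = 6.
The 5 still-open variables together cover exactly {1, 2, 3, 5, 7} — 5 values for 5 variables — and 3 appears only in g's list, so g = 3.
No further eliminations apply; q can still be any of 5, 7.

5, 7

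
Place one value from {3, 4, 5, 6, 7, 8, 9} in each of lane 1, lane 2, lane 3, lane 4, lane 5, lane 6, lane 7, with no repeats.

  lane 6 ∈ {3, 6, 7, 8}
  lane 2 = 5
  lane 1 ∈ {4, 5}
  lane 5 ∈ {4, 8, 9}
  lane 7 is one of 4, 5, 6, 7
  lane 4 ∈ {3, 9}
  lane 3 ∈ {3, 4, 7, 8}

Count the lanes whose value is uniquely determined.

lane 2 has just one choice, so lane 2 = 5. Eliminate 5 elsewhere: lane 1, lane 7.
lane 1's domain is down to {4}, so lane 1 = 4. Remove 4 from lane 3, lane 5, lane 7.
Determined: lane 1=4, lane 2=5. The other lanes each still have more than one consistent value. That makes 2.

2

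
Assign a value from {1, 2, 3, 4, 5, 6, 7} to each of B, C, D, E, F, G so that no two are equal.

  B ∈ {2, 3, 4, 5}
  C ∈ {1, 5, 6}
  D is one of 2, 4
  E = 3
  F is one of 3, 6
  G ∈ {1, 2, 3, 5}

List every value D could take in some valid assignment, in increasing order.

E has just one choice, so E = 3. Eliminate 3 elsewhere: B, F, G.
F has just one choice, so F = 6. Eliminate 6 elsewhere: C.
No further eliminations apply; D can still be any of 2, 4.

2, 4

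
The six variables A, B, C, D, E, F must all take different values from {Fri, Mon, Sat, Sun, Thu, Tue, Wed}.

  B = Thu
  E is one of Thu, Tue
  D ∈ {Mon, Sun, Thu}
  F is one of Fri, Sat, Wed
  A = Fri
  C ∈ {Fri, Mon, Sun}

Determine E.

Tue

A must be Fri (only option left). Strike Fri from C, F.
B's domain is down to {Thu}, so B = Thu. Strike Thu from D, E.
So E = Tue.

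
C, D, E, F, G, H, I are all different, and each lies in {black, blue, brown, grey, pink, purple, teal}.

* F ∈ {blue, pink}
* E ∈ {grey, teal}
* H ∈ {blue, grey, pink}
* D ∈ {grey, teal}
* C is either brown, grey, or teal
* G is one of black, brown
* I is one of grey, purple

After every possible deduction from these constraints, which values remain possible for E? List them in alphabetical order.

grey, teal

Among the 7 variables, black fits only G (and all 7 values in {black, blue, brown, grey, pink, purple, teal} must be used), so G = black.
Among the 6 still-open variables, brown fits only C (and all 6 values in {blue, brown, grey, pink, purple, teal} must be used), so C = brown.
The 5 still-open variables draw from only 5 values {blue, grey, pink, purple, teal}, so each is used; only I can be purple, hence I = purple.
D and E share exactly the 2 values {grey, teal}; by pigeonhole those values go to them, so strike grey, teal from H.
No further eliminations apply; E can still be any of grey, teal.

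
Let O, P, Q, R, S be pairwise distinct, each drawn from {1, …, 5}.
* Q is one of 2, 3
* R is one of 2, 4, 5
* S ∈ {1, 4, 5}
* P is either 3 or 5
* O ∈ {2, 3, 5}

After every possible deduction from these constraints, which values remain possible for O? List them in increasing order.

The 5 variables draw from only 5 values {1, 2, 3, 4, 5}, so each is used; only S can be 1, hence S = 1.
The 4 still-open variables draw from only 4 values {2, 3, 4, 5}, so each is used; only R can be 4, hence R = 4.
No further eliminations apply; O can still be any of 2, 3, 5.

2, 3, 5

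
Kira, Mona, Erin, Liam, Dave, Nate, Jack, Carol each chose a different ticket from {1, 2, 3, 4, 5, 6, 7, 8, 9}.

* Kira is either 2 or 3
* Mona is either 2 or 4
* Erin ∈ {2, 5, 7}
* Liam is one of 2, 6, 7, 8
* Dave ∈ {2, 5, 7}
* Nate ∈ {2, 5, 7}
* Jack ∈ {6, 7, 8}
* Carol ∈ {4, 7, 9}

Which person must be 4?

Mona

The 8 variables together cover exactly {2, 3, 4, 5, 6, 7, 8, 9} — 8 values for 8 variables — and 3 appears only in Kira's list, so Kira = 3.
The 7 still-open variables together cover exactly {2, 4, 5, 6, 7, 8, 9} — 7 values for 7 variables — and 9 appears only in Carol's list, so Carol = 9.
The 6 still-open variables together cover exactly {2, 4, 5, 6, 7, 8} — 6 values for 6 variables — and 4 appears only in Mona's list, so Mona = 4.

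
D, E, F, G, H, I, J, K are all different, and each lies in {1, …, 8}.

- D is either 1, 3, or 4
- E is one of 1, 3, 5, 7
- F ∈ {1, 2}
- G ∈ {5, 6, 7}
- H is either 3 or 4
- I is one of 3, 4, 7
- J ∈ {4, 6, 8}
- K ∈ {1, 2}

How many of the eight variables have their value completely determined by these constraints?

4

The 8 variables together cover exactly {1, 2, 3, 4, 5, 6, 7, 8} — 8 values for 8 variables — and 8 appears only in J's list, so J = 8.
Among the 7 still-open variables, 6 fits only G (and all 7 values in {1, 2, 3, 4, 5, 6, 7} must be used), so G = 6.
Among the 6 still-open variables, 5 fits only E (and all 6 values in {1, 2, 3, 4, 5, 7} must be used), so E = 5.
The 5 still-open variables draw from only 5 values {1, 2, 3, 4, 7}, so each is used; only I can be 7, hence I = 7.
The 2 variables F and K are confined to {1, 2}, which locks those values in; drop them from D.
Determined: E=5, G=6, I=7, J=8. The other variables each still have more than one consistent value. That makes 4.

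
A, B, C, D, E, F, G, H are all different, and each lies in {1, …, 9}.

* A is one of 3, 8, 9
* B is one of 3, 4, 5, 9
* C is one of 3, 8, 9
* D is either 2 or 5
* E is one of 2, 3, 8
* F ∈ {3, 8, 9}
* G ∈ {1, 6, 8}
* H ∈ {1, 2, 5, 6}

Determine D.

The 8 variables draw from only 8 values {1, 2, 3, 4, 5, 6, 8, 9}, so each is used; only B can be 4, hence B = 4.
A, C, F between them cover only {3, 8, 9} — a naked triple. Remove those values from E, G.
That leaves E = 2. Eliminate 2 elsewhere: D, H.
So D = 5.

5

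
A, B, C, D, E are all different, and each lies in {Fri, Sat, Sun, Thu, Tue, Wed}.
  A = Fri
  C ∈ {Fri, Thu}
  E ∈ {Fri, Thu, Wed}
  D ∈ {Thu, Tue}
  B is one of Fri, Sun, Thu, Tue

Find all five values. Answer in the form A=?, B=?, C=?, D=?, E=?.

A=Fri, B=Sun, C=Thu, D=Tue, E=Wed

A must be Fri (only option left). So B, C, E can't be Fri.
C's domain is down to {Thu}, so C = Thu. So B, D, E can't be Thu.
D must be Tue (only option left). So B can't be Tue.
E must be Wed (only option left).
B's domain is down to {Sun}, so B = Sun.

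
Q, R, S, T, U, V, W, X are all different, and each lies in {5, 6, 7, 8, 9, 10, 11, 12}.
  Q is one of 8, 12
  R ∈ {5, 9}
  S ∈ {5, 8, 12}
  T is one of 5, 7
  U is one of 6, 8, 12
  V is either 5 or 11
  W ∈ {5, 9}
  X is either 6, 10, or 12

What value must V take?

The 8 variables draw from only 8 values {5, 6, 7, 8, 9, 10, 11, 12}, so each is used; only T can be 7, hence T = 7.
The 7 still-open variables draw from only 7 values {5, 6, 8, 9, 10, 11, 12}, so each is used; only X can be 10, hence X = 10.
The 6 still-open variables together cover exactly {5, 6, 8, 9, 11, 12} — 6 values for 6 variables — and 6 appears only in U's list, so U = 6.
The 5 still-open variables draw from only 5 values {5, 8, 9, 11, 12}, so each is used; only V can be 11, hence V = 11.

11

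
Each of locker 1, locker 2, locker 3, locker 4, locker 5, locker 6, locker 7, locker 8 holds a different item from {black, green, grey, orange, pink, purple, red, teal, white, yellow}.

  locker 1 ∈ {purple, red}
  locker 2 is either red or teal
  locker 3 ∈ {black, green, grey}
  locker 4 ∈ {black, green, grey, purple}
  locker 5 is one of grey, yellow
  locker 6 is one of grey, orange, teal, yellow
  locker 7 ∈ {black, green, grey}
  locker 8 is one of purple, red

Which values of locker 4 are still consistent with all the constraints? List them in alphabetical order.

Among the 8 variables, orange fits only locker 6 (and all 8 values in {black, green, grey, orange, purple, red, teal, yellow} must be used), so locker 6 = orange.
The 7 still-open variables together cover exactly {black, green, grey, purple, red, teal, yellow} — 7 values for 7 variables — and teal appears only in locker 2's list, so locker 2 = teal.
The 6 still-open variables together cover exactly {black, green, grey, purple, red, yellow} — 6 values for 6 variables — and yellow appears only in locker 5's list, so locker 5 = yellow.
locker 1 and locker 8 share exactly the 2 values {purple, red}; by pigeonhole those values go to them, so strike purple, red from locker 4.
No further eliminations apply; locker 4 can still be any of black, green, grey.

black, green, grey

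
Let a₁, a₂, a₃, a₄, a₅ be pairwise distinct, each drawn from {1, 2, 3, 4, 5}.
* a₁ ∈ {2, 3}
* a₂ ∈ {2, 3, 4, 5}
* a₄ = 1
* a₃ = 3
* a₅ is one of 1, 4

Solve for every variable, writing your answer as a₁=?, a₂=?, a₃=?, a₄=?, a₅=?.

a₃'s domain is down to {3}, so a₃ = 3. Eliminate 3 elsewhere: a₁, a₂.
a₄ must be 1 (only option left). Remove 1 from a₅.
a₅ has just one choice, so a₅ = 4. So a₂ can't be 4.
a₁'s domain is down to {2}, so a₁ = 2. So a₂ can't be 2.
a₂'s domain is down to {5}, so a₂ = 5.

a₁=2, a₂=5, a₃=3, a₄=1, a₅=4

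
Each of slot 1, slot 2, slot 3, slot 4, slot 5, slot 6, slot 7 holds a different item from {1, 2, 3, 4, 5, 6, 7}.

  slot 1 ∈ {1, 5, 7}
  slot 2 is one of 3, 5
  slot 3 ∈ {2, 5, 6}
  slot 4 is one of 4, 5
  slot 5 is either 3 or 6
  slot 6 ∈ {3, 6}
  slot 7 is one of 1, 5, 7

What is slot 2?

5

The 7 variables together cover exactly {1, 2, 3, 4, 5, 6, 7} — 7 values for 7 variables — and 2 appears only in slot 3's list, so slot 3 = 2.
Among the 6 still-open variables, 4 fits only slot 4 (and all 6 values in {1, 3, 4, 5, 6, 7} must be used), so slot 4 = 4.
slot 5 and slot 6 between them cover only {3, 6} — a naked pair. Remove those values from slot 2.
So slot 2 = 5.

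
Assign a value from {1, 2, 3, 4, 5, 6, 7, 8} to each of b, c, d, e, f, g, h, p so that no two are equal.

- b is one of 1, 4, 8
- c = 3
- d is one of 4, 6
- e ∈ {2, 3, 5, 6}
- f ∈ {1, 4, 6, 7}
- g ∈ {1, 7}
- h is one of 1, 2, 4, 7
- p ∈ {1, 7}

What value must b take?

c must be 3 (only option left). Remove 3 from e.
The 7 still-open variables draw from only 7 values {1, 2, 4, 5, 6, 7, 8}, so each is used; only e can be 5, hence e = 5.
The 6 still-open variables together cover exactly {1, 2, 4, 6, 7, 8} — 6 values for 6 variables — and 2 appears only in h's list, so h = 2.
Among the 5 still-open variables, 8 fits only b (and all 5 values in {1, 4, 6, 7, 8} must be used), so b = 8.

8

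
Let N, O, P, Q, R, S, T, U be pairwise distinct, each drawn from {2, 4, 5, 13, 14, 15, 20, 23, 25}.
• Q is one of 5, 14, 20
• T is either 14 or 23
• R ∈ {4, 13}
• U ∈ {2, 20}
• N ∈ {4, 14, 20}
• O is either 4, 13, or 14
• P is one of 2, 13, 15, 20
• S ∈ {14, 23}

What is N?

20

The 8 variables draw from only 8 values {2, 4, 5, 13, 14, 15, 20, 23}, so each is used; only Q can be 5, hence Q = 5.
The 7 still-open variables draw from only 7 values {2, 4, 13, 14, 15, 20, 23}, so each is used; only P can be 15, hence P = 15.
Among the 6 still-open variables, 2 fits only U (and all 6 values in {2, 4, 13, 14, 20, 23} must be used), so U = 2.
The 5 still-open variables together cover exactly {4, 13, 14, 20, 23} — 5 values for 5 variables — and 20 appears only in N's list, so N = 20.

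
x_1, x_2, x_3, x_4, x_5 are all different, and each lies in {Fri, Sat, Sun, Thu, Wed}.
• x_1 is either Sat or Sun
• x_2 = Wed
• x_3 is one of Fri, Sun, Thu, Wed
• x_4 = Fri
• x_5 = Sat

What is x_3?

Thu

x_2 has just one choice, so x_2 = Wed. So x_3 can't be Wed.
x_4 must be Fri (only option left). Remove Fri from x_3.
x_5's domain is down to {Sat}, so x_5 = Sat. So x_1 can't be Sat.
x_1's domain is down to {Sun}, so x_1 = Sun. So x_3 can't be Sun.
So x_3 = Thu.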